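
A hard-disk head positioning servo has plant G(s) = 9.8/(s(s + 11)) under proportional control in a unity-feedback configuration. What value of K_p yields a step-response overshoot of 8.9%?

K_p = 8.29

From %OS = 100·exp(−πζ/√(1−ζ²)) = 8.9%, ζ = −ln(0.089)/√(π²+ln²(0.089)) = 0.6101.
Characteristic equation s² + 11s + 9.8K_p = 0 gives ζ = 11/(2√(9.8K_p)).
Setting ζ = 0.6101: √(9.8K_p) = 11/(2·0.6101) = 9.015, so K_p = 81.27/9.8 = 8.29.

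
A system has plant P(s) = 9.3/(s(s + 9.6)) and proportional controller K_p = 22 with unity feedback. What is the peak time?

T_p = 0.233 s

Closed-loop characteristic equation: s² + 9.6s + 204.6 = 0, so ω_n = 14.3 rad/s and ζ = 9.6/(2·14.3) = 0.3356.
Damped frequency ω_d = ω_n√(1−ζ²) = 13.47 rad/s, so peak time T_p = π/ω_d = 0.233 s.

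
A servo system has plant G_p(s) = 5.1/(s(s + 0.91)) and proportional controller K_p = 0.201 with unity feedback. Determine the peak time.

T_p = 3.47 s

The closed-loop denominator s² + 0.91s + 1.025 gives ω_n = √1.025 = 1.012 and ζ = 0.91/(2ω_n) = 0.4494.
Damped frequency ω_d = ω_n√(1−ζ²) = 0.9045 rad/s, so peak time T_p = π/ω_d = 3.47 s.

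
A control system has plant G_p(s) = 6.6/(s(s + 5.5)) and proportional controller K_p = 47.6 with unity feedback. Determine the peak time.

T_p = 0.179 s

The closed-loop denominator s² + 5.5s + 314.2 gives ω_n = √314.2 = 17.72 and ζ = 5.5/(2ω_n) = 0.1552.
Damped frequency ω_d = ω_n√(1−ζ²) = 17.51 rad/s, so peak time T_p = π/ω_d = 0.179 s.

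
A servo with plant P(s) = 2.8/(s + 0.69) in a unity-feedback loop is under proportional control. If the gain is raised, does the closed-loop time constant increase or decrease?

The closed-loop bandwidth 0.69+K_p·2.8 grows with K_p, so τ shrinks.

decrease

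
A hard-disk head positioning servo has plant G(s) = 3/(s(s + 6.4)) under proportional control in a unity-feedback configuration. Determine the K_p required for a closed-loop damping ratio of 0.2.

K_p = 85.3

Closed-loop characteristic equation: s² + 6.4s + K_p·3 = 0.
So ω_n = √(3K_p) and 2ζω_n = 6.4, giving ζ = 6.4/(2√(3K_p)).
Setting ζ = 0.2: √(3K_p) = 6.4/(2·0.2) = 16, so K_p = 256/3 = 85.3.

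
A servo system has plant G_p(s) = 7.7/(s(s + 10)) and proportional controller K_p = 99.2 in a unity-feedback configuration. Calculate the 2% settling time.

T_s ≈ 0.8 s

Closed-loop characteristic equation: s² + 10s + 763.8 = 0, so ω_n = 27.64 rad/s and ζ = 10/(2·27.64) = 0.1809.
2% settling time T_s ≈ 4/(ζω_n) = 4/5 = 0.8 s.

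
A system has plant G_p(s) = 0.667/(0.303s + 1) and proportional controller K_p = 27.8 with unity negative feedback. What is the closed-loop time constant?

τ = 0.0155 s

Closed loop: T(s) = K_p·G_p/(1+K_p·G_p) = 18.54/(0.303s + 1 + 18.54), with pole at s = −(1 + 18.54)/0.303 = −64.5.
Closed-loop time constant τ = 1/64.5 = 0.0155 s.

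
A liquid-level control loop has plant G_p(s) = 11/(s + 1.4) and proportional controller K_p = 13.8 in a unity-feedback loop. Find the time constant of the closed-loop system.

τ = 0.00653 s

Closed-loop transfer function: T(s) = K_p·G_p(s)/(1 + K_p·G_p(s)) = 151.8/(s + 1.4 + 151.8) = 151.8/(s + 153.2).
Time constant τ = 1/153.2 = 0.00653 s.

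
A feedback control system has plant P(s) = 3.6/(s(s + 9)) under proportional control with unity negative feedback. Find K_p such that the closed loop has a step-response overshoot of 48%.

K_p = 109

From %OS = 100·exp(−πζ/√(1−ζ²)) = 48%, ζ = −ln(0.48)/√(π²+ln²(0.48)) = 0.2275.
Characteristic equation s² + 9s + 3.6K_p = 0 gives ζ = 9/(2√(3.6K_p)).
Setting ζ = 0.2275: √(3.6K_p) = 9/(2·0.2275) = 19.78, so K_p = 391.2/3.6 = 109.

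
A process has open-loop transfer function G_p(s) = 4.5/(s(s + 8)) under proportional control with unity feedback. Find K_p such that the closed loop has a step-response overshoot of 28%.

From %OS = 100·exp(−πζ/√(1−ζ²)) = 28%, ζ = −ln(0.28)/√(π²+ln²(0.28)) = 0.3755.
Characteristic equation s² + 8s + 4.5K_p = 0 gives ζ = 8/(2√(4.5K_p)).
Setting ζ = 0.3755: √(4.5K_p) = 8/(2·0.3755) = 10.65, so K_p = 113.5/4.5 = 25.2.

K_p = 25.2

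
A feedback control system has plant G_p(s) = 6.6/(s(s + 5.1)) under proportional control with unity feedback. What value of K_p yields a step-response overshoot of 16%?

K_p = 3.88

From %OS = 100·exp(−πζ/√(1−ζ²)) = 16%, ζ = −ln(0.16)/√(π²+ln²(0.16)) = 0.5039.
Characteristic equation s² + 5.1s + 6.6K_p = 0 gives ζ = 5.1/(2√(6.6K_p)).
Setting ζ = 0.5039: √(6.6K_p) = 5.1/(2·0.5039) = 5.061, so K_p = 25.61/6.6 = 3.88.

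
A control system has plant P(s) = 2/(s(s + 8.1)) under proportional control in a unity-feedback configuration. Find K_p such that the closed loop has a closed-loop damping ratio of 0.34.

K_p = 70.9

Closed-loop characteristic equation: s² + 8.1s + K_p·2 = 0.
So ω_n = √(2K_p) and 2ζω_n = 8.1, giving ζ = 8.1/(2√(2K_p)).
Setting ζ = 0.34: √(2K_p) = 8.1/(2·0.34) = 11.91, so K_p = 141.9/2 = 70.9.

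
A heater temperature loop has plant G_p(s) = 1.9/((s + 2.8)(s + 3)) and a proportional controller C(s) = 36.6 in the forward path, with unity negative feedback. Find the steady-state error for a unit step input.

The loop is type 0. Static position error constant K_pos = C(0)·G_p(0) = 36.6·0.2262 = 8.279.
Steady-state error to a unit step: e_ss = 1/(1+K_pos) = 1/9.279 = 0.108.

0.108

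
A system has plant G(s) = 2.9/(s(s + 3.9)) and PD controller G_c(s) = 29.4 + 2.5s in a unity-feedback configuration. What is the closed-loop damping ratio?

Forward path: (29.4 + 2.5s)·2.9/(s(s+3.9)). The closed-loop characteristic equation is s² + (3.9 + 2.9·2.5)s + 2.9·29.4 = 0.
That is s² + 11.15s + 85.26 = 0, so ω_n = 9.234 rad/s and ζ = 11.15/(2·9.234) = 0.6038.

ζ = 0.604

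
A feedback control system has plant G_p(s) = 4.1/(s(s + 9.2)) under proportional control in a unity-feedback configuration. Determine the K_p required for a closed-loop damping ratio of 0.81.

Closed-loop characteristic equation: s² + 9.2s + K_p·4.1 = 0.
So ω_n = √(4.1K_p) and 2ζω_n = 9.2, giving ζ = 9.2/(2√(4.1K_p)).
Setting ζ = 0.81: √(4.1K_p) = 9.2/(2·0.81) = 5.679, so K_p = 32.25/4.1 = 7.87.

K_p = 7.87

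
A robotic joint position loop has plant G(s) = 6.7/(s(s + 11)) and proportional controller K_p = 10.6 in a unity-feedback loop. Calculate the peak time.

T_p = 0.492 s

Closed-loop characteristic equation: s² + 11s + 71.02 = 0, so ω_n = 8.427 rad/s and ζ = 11/(2·8.427) = 0.6526.
Damped frequency ω_d = ω_n√(1−ζ²) = 6.385 rad/s, so peak time T_p = π/ω_d = 0.492 s.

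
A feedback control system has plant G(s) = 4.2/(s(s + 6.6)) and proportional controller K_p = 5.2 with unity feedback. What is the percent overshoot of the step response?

The closed-loop denominator s² + 6.6s + 21.84 gives ω_n = √21.84 = 4.673 and ζ = 6.6/(2ω_n) = 0.7061.
%OS = 100·exp(−πζ/√(1−ζ²)) = 100·exp(−π·0.7061/√0.5014) = 4.36%.

4.36%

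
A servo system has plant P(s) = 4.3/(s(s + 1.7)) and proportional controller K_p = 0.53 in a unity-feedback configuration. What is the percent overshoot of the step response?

11.8%

The closed-loop denominator s² + 1.7s + 2.279 gives ω_n = √2.279 = 1.51 and ζ = 1.7/(2ω_n) = 0.563.
%OS = 100·exp(−πζ/√(1−ζ²)) = 100·exp(−π·0.563/√0.683) = 11.8%.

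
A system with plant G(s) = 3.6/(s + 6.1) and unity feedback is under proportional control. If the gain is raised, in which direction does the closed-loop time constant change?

Closed-loop pole is at s = −(6.1+K_p·3.6); larger K_p moves it further left, so τ = 1/(6.1+K_p·3.6) decreases.

decrease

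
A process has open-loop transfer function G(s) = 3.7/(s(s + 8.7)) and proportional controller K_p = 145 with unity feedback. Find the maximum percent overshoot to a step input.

Closed-loop characteristic equation: s² + 8.7s + 536.5 = 0, so ω_n = 23.16 rad/s and ζ = 8.7/(2·23.16) = 0.1878.
%OS = 100·exp(−πζ/√(1−ζ²)) = 100·exp(−π·0.1878/√0.9647) = 54.8%.

54.8%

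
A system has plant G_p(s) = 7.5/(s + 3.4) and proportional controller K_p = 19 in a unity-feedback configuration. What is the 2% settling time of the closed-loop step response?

Closed-loop transfer function: T(s) = K_p·G_p(s)/(1 + K_p·G_p(s)) = 142.5/(s + 3.4 + 142.5) = 142.5/(s + 145.9).
Time constant τ = 1/145.9 = 0.006854 s, so the 2% settling time is about 4τ = 0.0274 s.

T_s ≈ 0.0274 s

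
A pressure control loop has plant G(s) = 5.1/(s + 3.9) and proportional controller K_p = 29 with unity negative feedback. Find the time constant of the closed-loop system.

τ = 0.00659 s

Closed-loop transfer function: T(s) = K_p·G(s)/(1 + K_p·G(s)) = 147.9/(s + 3.9 + 147.9) = 147.9/(s + 151.8).
Time constant τ = 1/151.8 = 0.00659 s.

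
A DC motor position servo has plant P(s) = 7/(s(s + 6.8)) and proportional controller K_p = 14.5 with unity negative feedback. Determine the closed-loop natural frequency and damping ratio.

ω_n = 10.1 rad/s, ζ = 0.337

The closed-loop denominator is s(s+6.8) + 14.5·7 = s² + 6.8s + 101.5.
So ω_n² = 101.5 ⇒ ω_n = 10.07 rad/s, and ζ = 6.8/(2ω_n) = 0.337.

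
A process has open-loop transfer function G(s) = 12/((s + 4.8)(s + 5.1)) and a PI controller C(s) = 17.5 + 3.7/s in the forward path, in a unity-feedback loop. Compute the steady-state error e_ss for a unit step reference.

0

The open loop C(s)G(s) has a pole at the origin (type 1), so the static position error constant is infinite and e_ss = 1/(1+∞) = 0.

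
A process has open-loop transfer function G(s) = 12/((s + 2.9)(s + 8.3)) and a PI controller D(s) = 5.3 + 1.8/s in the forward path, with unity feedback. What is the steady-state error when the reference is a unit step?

The open loop D(s)G(s) has a pole at the origin (type 1), so the static position error constant is infinite and e_ss = 1/(1+∞) = 0.

0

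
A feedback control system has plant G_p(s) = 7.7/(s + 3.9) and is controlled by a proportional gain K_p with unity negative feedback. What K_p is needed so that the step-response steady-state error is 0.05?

Steady-state error for a unit step on this type-0 loop is 1/(1 + K_p·G_p(0)).
G_p(0) = 1.974. Require 1/(1 + K_p·1.974) = 0.05, so 1 + 1.974·K_p = 20.
K_p = (20 − 1)/1.974 = 9.62.

K_p = 9.62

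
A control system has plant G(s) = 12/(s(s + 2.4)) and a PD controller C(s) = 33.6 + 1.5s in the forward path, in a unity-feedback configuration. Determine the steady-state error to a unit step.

0

The open loop C(s)G(s) has a pole at the origin (type 1), so the static position error constant is infinite and e_ss = 1/(1+∞) = 0.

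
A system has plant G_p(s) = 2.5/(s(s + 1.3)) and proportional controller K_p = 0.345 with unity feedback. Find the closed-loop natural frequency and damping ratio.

1 + K_p·G_p(s) = 0 gives s² + 1.3s + 0.8625 = 0.
So ω_n² = 0.8625 ⇒ ω_n = 0.9287 rad/s, and ζ = 1.3/(2ω_n) = 0.7.

ω_n = 0.929 rad/s, ζ = 0.7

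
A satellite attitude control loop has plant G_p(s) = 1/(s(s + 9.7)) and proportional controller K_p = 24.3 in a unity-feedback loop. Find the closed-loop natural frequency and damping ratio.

ω_n = 4.93 rad/s, ζ = 0.984

1 + K_p·G_p(s) = 0 gives s² + 9.7s + 24.3 = 0.
So ω_n² = 24.3 ⇒ ω_n = 4.93 rad/s, and ζ = 9.7/(2ω_n) = 0.984.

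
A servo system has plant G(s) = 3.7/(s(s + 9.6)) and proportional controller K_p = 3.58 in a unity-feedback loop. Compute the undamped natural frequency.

ω_n = 3.64 rad/s

With unity feedback the closed-loop characteristic equation is s² + 9.6s + 3.58·3.7 = s² + 9.6s + 13.25 = 0.
So ω_n² = 13.25 ⇒ ω_n = 3.64 rad/s, and ζ = 9.6/(2ω_n) = 1.32.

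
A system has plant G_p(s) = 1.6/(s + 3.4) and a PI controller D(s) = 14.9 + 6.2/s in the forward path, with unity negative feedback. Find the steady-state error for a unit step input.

0

The open loop D(s)G_p(s) has a pole at the origin (type 1), so the static position error constant is infinite and e_ss = 1/(1+∞) = 0.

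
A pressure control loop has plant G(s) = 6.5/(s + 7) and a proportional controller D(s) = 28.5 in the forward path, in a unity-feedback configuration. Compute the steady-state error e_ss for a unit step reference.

0.0364

The loop is type 0. Static position error constant K_pos = D(0)·G(0) = 28.5·0.9286 = 26.46.
Steady-state error to a unit step: e_ss = 1/(1+K_pos) = 1/27.46 = 0.0364.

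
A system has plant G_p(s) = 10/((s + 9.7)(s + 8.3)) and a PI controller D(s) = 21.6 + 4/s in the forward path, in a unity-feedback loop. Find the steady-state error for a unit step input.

0

The open loop D(s)G_p(s) has a pole at the origin (type 1), so the static position error constant is infinite and e_ss = 1/(1+∞) = 0.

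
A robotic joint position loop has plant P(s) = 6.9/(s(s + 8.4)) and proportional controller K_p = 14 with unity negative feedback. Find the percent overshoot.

22.7%

Closed-loop characteristic equation: s² + 8.4s + 96.6 = 0, so ω_n = 9.829 rad/s and ζ = 8.4/(2·9.829) = 0.4273.
%OS = 100·exp(−πζ/√(1−ζ²)) = 100·exp(−π·0.4273/√0.8174) = 22.7%.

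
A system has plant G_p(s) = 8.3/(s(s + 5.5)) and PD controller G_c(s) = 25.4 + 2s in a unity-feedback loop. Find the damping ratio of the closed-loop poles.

ζ = 0.761

Forward path: (25.4 + 2s)·8.3/(s(s+5.5)). The closed-loop characteristic equation is s² + (5.5 + 8.3·2)s + 8.3·25.4 = 0.
That is s² + 22.1s + 210.8 = 0, so ω_n = 14.52 rad/s and ζ = 22.1/(2·14.52) = 0.761.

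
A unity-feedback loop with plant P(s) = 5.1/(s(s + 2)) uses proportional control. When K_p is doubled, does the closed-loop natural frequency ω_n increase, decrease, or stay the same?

ω_n = √(5.1·K_p), which grows with K_p.

increase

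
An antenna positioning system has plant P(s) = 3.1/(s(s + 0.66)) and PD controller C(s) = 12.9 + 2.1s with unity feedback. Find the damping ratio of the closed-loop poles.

ζ = 0.567

Forward path: (12.9 + 2.1s)·3.1/(s(s+0.66)). The closed-loop characteristic equation is s² + (0.66 + 3.1·2.1)s + 3.1·12.9 = 0.
That is s² + 7.17s + 39.99 = 0, so ω_n = 6.324 rad/s and ζ = 7.17/(2·6.324) = 0.5669.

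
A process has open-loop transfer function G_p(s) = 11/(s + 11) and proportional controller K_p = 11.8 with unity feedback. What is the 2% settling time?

T_s ≈ 0.0284 s

Closed-loop transfer function: T(s) = K_p·G_p(s)/(1 + K_p·G_p(s)) = 129.8/(s + 11 + 129.8) = 129.8/(s + 140.8).
Time constant τ = 1/140.8 = 0.007102 s, so the 2% settling time is about 4τ = 0.0284 s.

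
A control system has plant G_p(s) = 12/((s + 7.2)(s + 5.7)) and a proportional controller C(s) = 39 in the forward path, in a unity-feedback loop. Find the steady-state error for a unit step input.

0.0806

The loop is type 0. Static position error constant K_pos = C(0)·G_p(0) = 39·0.2924 = 11.4.
Steady-state error to a unit step: e_ss = 1/(1+K_pos) = 1/12.4 = 0.0806.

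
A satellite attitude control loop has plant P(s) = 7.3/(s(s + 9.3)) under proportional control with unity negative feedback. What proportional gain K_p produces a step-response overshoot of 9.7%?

K_p = 8.33

From %OS = 100·exp(−πζ/√(1−ζ²)) = 9.7%, ζ = −ln(0.097)/√(π²+ln²(0.097)) = 0.5962.
Characteristic equation s² + 9.3s + 7.3K_p = 0 gives ζ = 9.3/(2√(7.3K_p)).
Setting ζ = 0.5962: √(7.3K_p) = 9.3/(2·0.5962) = 7.799, so K_p = 60.83/7.3 = 8.33.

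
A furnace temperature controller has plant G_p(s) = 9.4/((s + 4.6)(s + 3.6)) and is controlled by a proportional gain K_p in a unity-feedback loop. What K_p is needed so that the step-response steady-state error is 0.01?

K_p = 174

For a type-0 loop with proportional control, e_ss = 1/(1 + K_p·G_p(0)).
G_p(0) = 0.5676. Require 1/(1 + K_p·0.5676) = 0.01, so 1 + 0.5676·K_p = 100.
K_p = (100 − 1)/0.5676 = 174.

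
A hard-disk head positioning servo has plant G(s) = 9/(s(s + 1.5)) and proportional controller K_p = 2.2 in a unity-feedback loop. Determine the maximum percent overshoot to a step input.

The closed-loop denominator s² + 1.5s + 19.8 gives ω_n = √19.8 = 4.45 and ζ = 1.5/(2ω_n) = 0.1685.
%OS = 100·exp(−πζ/√(1−ζ²)) = 100·exp(−π·0.1685/√0.9716) = 58.4%.

58.4%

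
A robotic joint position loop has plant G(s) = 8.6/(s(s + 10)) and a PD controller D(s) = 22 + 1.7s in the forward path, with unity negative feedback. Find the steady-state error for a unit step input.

0

The open loop D(s)G(s) has a pole at the origin (type 1), so the static position error constant is infinite and e_ss = 1/(1+∞) = 0.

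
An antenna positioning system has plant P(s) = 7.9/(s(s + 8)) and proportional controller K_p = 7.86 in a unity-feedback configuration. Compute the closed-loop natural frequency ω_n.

ω_n = 7.88 rad/s

With unity feedback the closed-loop characteristic equation is s² + 8s + 7.86·7.9 = s² + 8s + 62.09 = 0.
So ω_n² = 62.09 ⇒ ω_n = 7.88 rad/s, and ζ = 8/(2ω_n) = 0.508.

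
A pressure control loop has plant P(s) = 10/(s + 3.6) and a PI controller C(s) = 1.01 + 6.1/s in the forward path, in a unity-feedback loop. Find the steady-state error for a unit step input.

0

The open loop C(s)P(s) has a pole at the origin (type 1), so the static position error constant is infinite and e_ss = 1/(1+∞) = 0.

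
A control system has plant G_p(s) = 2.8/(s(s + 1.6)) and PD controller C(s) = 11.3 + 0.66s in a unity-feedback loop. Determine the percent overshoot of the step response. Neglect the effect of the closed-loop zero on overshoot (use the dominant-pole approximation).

36.4%

Forward path: (11.3 + 0.66s)·2.8/(s(s+1.6)). The closed-loop characteristic equation is s² + (1.6 + 2.8·0.66)s + 2.8·11.3 = 0.
That is s² + 3.448s + 31.64 = 0, so ω_n = 5.625 rad/s and ζ = 3.448/(2·5.625) = 0.3065.
%OS = 100·exp(−πζ/√(1−ζ²)) = 36.4%.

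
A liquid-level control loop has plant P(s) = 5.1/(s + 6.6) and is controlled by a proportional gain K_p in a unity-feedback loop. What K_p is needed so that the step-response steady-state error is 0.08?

Steady-state error for a unit step on this type-0 loop is 1/(1 + K_p·P(0)).
P(0) = 0.7727. Require 1/(1 + K_p·0.7727) = 0.08, so 1 + 0.7727·K_p = 12.5.
K_p = (12.5 − 1)/0.7727 = 14.9.

K_p = 14.9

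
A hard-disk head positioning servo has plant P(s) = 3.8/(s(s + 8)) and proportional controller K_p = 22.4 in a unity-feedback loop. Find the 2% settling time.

The closed-loop denominator s² + 8s + 85.12 gives ω_n = √85.12 = 9.226 and ζ = 8/(2ω_n) = 0.4336.
2% settling time T_s ≈ 4/(ζω_n) = 4/4 = 1 s.

T_s ≈ 1 s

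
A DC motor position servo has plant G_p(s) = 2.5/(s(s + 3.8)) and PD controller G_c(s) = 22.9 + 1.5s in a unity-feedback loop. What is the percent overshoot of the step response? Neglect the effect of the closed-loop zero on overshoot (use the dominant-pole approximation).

Forward path: (22.9 + 1.5s)·2.5/(s(s+3.8)). The closed-loop characteristic equation is s² + (3.8 + 2.5·1.5)s + 2.5·22.9 = 0.
That is s² + 7.55s + 57.25 = 0, so ω_n = 7.566 rad/s and ζ = 7.55/(2·7.566) = 0.4989.
%OS = 100·exp(−πζ/√(1−ζ²)) = 16.4%.

16.4%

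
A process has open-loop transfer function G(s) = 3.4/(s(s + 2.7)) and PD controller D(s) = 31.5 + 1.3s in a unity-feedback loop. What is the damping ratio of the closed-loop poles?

Forward path: (31.5 + 1.3s)·3.4/(s(s+2.7)). The closed-loop characteristic equation is s² + (2.7 + 3.4·1.3)s + 3.4·31.5 = 0.
That is s² + 7.12s + 107.1 = 0, so ω_n = 10.35 rad/s and ζ = 7.12/(2·10.35) = 0.344.

ζ = 0.344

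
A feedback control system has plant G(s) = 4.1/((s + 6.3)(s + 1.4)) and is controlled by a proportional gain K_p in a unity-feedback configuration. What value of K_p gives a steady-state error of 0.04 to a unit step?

K_p = 51.6

The loop is type 0, so e_ss(step) = 1/(1 + K_pos) with K_pos = K_p·G(0).
G(0) = 0.4649. Require 1/(1 + K_p·0.4649) = 0.04, so 1 + 0.4649·K_p = 25.
K_p = (25 − 1)/0.4649 = 51.6.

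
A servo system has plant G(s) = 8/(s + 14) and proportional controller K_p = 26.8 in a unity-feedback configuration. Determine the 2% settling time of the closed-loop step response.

Closed-loop transfer function: T(s) = K_p·G(s)/(1 + K_p·G(s)) = 214.4/(s + 14 + 214.4) = 214.4/(s + 228.4).
Time constant τ = 1/228.4 = 0.004378 s, so the 2% settling time is about 4τ = 0.0175 s.

T_s ≈ 0.0175 s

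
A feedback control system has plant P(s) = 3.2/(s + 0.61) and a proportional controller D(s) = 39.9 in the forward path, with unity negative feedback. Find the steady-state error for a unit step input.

0.00475

The loop is type 0. Static position error constant K_pos = D(0)·P(0) = 39.9·5.246 = 209.3.
Steady-state error to a unit step: e_ss = 1/(1+K_pos) = 1/210.3 = 0.00475.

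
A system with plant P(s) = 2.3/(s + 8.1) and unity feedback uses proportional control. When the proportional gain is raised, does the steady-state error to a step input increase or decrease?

decrease

The position error constant K_pos = K_p·P(0) grows with K_p, and e_ss = 1/(1+K_pos) falls.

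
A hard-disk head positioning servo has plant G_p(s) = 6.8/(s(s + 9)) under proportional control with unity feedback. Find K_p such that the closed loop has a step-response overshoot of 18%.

K_p = 13

From %OS = 100·exp(−πζ/√(1−ζ²)) = 18%, ζ = −ln(0.18)/√(π²+ln²(0.18)) = 0.4791.
Characteristic equation s² + 9s + 6.8K_p = 0 gives ζ = 9/(2√(6.8K_p)).
Setting ζ = 0.4791: √(6.8K_p) = 9/(2·0.4791) = 9.392, so K_p = 88.22/6.8 = 13.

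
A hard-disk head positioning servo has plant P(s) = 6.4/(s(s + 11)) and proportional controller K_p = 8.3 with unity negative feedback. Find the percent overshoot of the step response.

2.7%

The closed-loop denominator s² + 11s + 53.12 gives ω_n = √53.12 = 7.288 and ζ = 11/(2ω_n) = 0.7546.
%OS = 100·exp(−πζ/√(1−ζ²)) = 100·exp(−π·0.7546/√0.4305) = 2.7%.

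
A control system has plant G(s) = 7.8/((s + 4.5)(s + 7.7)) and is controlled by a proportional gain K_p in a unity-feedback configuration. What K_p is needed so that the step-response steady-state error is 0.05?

K_p = 84.4

For a type-0 loop with proportional control, e_ss = 1/(1 + K_p·G(0)).
G(0) = 0.2251. Require 1/(1 + K_p·0.2251) = 0.05, so 1 + 0.2251·K_p = 20.
K_p = (20 − 1)/0.2251 = 84.4.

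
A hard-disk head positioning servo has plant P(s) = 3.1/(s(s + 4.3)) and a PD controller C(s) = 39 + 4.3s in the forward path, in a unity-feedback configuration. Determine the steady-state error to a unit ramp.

The loop has one pole at the origin (type 1). Velocity error constant K_v = lim_{s→0} s·C(s)P(s) = 39·3.1/4.3 = 28.12.
Steady-state error to a unit ramp: e_ss = 1/K_v = 0.0356.

0.0356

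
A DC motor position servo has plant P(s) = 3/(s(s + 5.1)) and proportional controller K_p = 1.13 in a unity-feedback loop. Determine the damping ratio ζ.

The closed-loop denominator is s(s+5.1) + 1.13·3 = s² + 5.1s + 3.39.
Matching s² + 2ζω_n s + ω_n²: ω_n = √3.39 = 1.841 rad/s and 2ζω_n = 5.1, so ζ = 5.1/(2·1.841) = 1.38.

ζ = 1.38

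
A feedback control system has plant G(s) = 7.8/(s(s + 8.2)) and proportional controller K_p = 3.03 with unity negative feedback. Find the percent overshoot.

0.722%

Closed-loop characteristic equation: s² + 8.2s + 23.63 = 0, so ω_n = 4.861 rad/s and ζ = 8.2/(2·4.861) = 0.8434.
%OS = 100·exp(−πζ/√(1−ζ²)) = 100·exp(−π·0.8434/√0.2887) = 0.722%.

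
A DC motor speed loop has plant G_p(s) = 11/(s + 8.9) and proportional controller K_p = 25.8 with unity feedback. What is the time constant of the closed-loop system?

τ = 0.00342 s

Closed-loop transfer function: T(s) = K_p·G_p(s)/(1 + K_p·G_p(s)) = 283.8/(s + 8.9 + 283.8) = 283.8/(s + 292.7).
Time constant τ = 1/292.7 = 0.00342 s.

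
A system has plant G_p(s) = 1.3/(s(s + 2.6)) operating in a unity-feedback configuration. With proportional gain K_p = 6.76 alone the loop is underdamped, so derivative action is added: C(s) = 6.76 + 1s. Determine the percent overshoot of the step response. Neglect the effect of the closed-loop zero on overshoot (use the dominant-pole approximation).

6.43%

Forward path: (6.76 + 1s)·1.3/(s(s+2.6)). The closed-loop characteristic equation is s² + (2.6 + 1.3·1)s + 1.3·6.76 = 0.
That is s² + 3.9s + 8.788 = 0, so ω_n = 2.964 rad/s and ζ = 3.9/(2·2.964) = 0.6578.
%OS = 100·exp(−πζ/√(1−ζ²)) = 6.43%.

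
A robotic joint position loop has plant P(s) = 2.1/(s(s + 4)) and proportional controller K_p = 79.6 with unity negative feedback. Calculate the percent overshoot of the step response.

61.1%

The closed-loop denominator s² + 4s + 167.2 gives ω_n = √167.2 = 12.93 and ζ = 4/(2ω_n) = 0.1547.
%OS = 100·exp(−πζ/√(1−ζ²)) = 100·exp(−π·0.1547/√0.9761) = 61.1%.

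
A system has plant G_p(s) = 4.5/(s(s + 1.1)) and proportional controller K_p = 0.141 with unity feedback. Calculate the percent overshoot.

The closed-loop denominator s² + 1.1s + 0.6345 gives ω_n = √0.6345 = 0.7966 and ζ = 1.1/(2ω_n) = 0.6905.
%OS = 100·exp(−πζ/√(1−ζ²)) = 100·exp(−π·0.6905/√0.5232) = 4.98%.

4.98%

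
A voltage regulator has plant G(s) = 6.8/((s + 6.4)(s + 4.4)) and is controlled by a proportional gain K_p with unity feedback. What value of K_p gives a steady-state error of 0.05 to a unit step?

K_p = 78.7

The loop is type 0, so e_ss(step) = 1/(1 + K_pos) with K_pos = K_p·G(0).
G(0) = 0.2415. Require 1/(1 + K_p·0.2415) = 0.05, so 1 + 0.2415·K_p = 20.
K_p = (20 − 1)/0.2415 = 78.7.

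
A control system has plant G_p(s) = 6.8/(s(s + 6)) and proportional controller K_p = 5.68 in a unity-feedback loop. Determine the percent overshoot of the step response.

17.7%

From 1 + K_pG_p(s) = 0: s² + 6s + 38.62 = 0 ⇒ ω_n = 6.215, ζ = 0.4827.
%OS = 100·exp(−πζ/√(1−ζ²)) = 100·exp(−π·0.4827/√0.767) = 17.7%.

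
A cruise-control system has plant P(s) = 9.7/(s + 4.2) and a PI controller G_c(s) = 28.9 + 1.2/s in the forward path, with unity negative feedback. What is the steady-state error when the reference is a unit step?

The open loop G_c(s)P(s) has a pole at the origin (type 1), so the static position error constant is infinite and e_ss = 1/(1+∞) = 0.

0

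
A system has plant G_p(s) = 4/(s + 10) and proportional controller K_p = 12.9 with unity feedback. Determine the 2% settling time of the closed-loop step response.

T_s ≈ 0.0649 s

Closed-loop transfer function: T(s) = K_p·G_p(s)/(1 + K_p·G_p(s)) = 51.6/(s + 10 + 51.6) = 51.6/(s + 61.6).
Time constant τ = 1/61.6 = 0.01623 s, so the 2% settling time is about 4τ = 0.0649 s.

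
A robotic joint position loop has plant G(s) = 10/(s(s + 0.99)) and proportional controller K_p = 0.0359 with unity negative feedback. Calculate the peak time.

The closed-loop denominator s² + 0.99s + 0.359 gives ω_n = √0.359 = 0.5992 and ζ = 0.99/(2ω_n) = 0.8261.
Damped frequency ω_d = ω_n√(1−ζ²) = 0.3376 rad/s, so peak time T_p = π/ω_d = 9.31 s.

T_p = 9.31 s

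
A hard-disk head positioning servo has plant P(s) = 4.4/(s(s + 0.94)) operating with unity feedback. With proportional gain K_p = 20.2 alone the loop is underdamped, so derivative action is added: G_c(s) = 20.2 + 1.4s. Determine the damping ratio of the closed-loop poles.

Forward path: (20.2 + 1.4s)·4.4/(s(s+0.94)). The closed-loop characteristic equation is s² + (0.94 + 4.4·1.4)s + 4.4·20.2 = 0.
That is s² + 7.1s + 88.88 = 0, so ω_n = 9.428 rad/s and ζ = 7.1/(2·9.428) = 0.3766.

ζ = 0.377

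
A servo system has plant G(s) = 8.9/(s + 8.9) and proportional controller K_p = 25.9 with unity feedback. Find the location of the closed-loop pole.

s = -239.4

Closed-loop transfer function: T(s) = K_p·G(s)/(1 + K_p·G(s)) = 230.5/(s + 8.9 + 230.5) = 230.5/(s + 239.4).
The closed-loop pole is at s = −239.4.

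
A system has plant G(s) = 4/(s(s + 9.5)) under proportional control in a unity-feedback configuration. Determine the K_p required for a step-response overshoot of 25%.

From %OS = 100·exp(−πζ/√(1−ζ²)) = 25%, ζ = −ln(0.25)/√(π²+ln²(0.25)) = 0.4037.
Characteristic equation s² + 9.5s + 4K_p = 0 gives ζ = 9.5/(2√(4K_p)).
Setting ζ = 0.4037: √(4K_p) = 9.5/(2·0.4037) = 11.77, so K_p = 138.4/4 = 34.6.

K_p = 34.6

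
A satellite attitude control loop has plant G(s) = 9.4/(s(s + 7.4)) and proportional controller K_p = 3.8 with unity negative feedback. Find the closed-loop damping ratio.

The closed-loop denominator is s(s+7.4) + 3.8·9.4 = s² + 7.4s + 35.72.
So ω_n² = 35.72 ⇒ ω_n = 5.977 rad/s, and ζ = 7.4/(2ω_n) = 0.619.

ζ = 0.619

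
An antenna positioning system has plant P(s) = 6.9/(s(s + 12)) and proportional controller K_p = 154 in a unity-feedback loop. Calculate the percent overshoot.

Closed-loop characteristic equation: s² + 12s + 1063 = 0, so ω_n = 32.6 rad/s and ζ = 12/(2·32.6) = 0.1841.
%OS = 100·exp(−πζ/√(1−ζ²)) = 100·exp(−π·0.1841/√0.9661) = 55.5%.

55.5%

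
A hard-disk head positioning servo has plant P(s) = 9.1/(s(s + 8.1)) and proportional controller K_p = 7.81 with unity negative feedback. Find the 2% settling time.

Closed-loop characteristic equation: s² + 8.1s + 71.07 = 0, so ω_n = 8.43 rad/s and ζ = 8.1/(2·8.43) = 0.4804.
2% settling time T_s ≈ 4/(ζω_n) = 4/4.05 = 0.988 s.

T_s ≈ 0.988 s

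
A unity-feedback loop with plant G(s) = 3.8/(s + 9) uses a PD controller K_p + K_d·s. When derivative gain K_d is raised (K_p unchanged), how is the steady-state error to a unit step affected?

unchanged

At s = 0 the derivative term contributes nothing: C(0) = K_p regardless of K_d, so K_pos = K_p·G(0) and e_ss are unchanged.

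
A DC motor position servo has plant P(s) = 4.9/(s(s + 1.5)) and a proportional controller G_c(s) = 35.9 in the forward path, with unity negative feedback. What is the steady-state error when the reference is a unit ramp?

0.00853

The loop has one pole at the origin (type 1). Velocity error constant K_v = lim_{s→0} s·G_c(s)P(s) = 35.9·4.9/1.5 = 117.3.
Steady-state error to a unit ramp: e_ss = 1/K_v = 0.00853.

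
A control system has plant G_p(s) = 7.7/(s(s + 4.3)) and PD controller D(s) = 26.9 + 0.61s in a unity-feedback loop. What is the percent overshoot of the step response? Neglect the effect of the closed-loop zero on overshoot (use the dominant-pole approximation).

35.6%

Forward path: (26.9 + 0.61s)·7.7/(s(s+4.3)). The closed-loop characteristic equation is s² + (4.3 + 7.7·0.61)s + 7.7·26.9 = 0.
That is s² + 8.997s + 207.1 = 0, so ω_n = 14.39 rad/s and ζ = 8.997/(2·14.39) = 0.3126.
%OS = 100·exp(−πζ/√(1−ζ²)) = 35.6%.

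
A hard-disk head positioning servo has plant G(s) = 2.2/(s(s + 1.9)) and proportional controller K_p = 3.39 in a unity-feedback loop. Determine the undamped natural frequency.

The closed-loop denominator is s(s+1.9) + 3.39·2.2 = s² + 1.9s + 7.458.
So ω_n² = 7.458 ⇒ ω_n = 2.731 rad/s, and ζ = 1.9/(2ω_n) = 0.348.

ω_n = 2.73 rad/s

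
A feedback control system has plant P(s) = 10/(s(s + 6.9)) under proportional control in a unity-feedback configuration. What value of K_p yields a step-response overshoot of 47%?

From %OS = 100·exp(−πζ/√(1−ζ²)) = 47%, ζ = −ln(0.47)/√(π²+ln²(0.47)) = 0.2337.
Characteristic equation s² + 6.9s + 10K_p = 0 gives ζ = 6.9/(2√(10K_p)).
Setting ζ = 0.2337: √(10K_p) = 6.9/(2·0.2337) = 14.76, so K_p = 218/10 = 21.8.

K_p = 21.8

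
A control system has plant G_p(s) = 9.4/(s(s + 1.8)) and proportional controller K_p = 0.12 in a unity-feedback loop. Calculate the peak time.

T_p = 5.57 s

The closed-loop denominator s² + 1.8s + 1.128 gives ω_n = √1.128 = 1.062 and ζ = 1.8/(2ω_n) = 0.8474.
Damped frequency ω_d = ω_n√(1−ζ²) = 0.5639 rad/s, so peak time T_p = π/ω_d = 5.57 s.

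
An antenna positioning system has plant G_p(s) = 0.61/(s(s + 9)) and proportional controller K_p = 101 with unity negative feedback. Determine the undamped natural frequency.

ω_n = 7.85 rad/s

1 + K_p·G_p(s) = 0 gives s² + 9s + 61.61 = 0.
So ω_n² = 61.61 ⇒ ω_n = 7.849 rad/s, and ζ = 9/(2ω_n) = 0.573.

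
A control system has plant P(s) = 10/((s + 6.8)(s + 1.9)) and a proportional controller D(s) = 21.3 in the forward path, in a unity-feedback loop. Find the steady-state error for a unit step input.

0.0572

The loop is type 0. Static position error constant K_pos = D(0)·P(0) = 21.3·0.774 = 16.49.
Steady-state error to a unit step: e_ss = 1/(1+K_pos) = 1/17.49 = 0.0572.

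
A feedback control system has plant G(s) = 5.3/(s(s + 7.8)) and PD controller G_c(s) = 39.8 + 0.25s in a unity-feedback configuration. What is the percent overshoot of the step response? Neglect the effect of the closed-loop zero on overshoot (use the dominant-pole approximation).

35.4%

Forward path: (39.8 + 0.25s)·5.3/(s(s+7.8)). The closed-loop characteristic equation is s² + (7.8 + 5.3·0.25)s + 5.3·39.8 = 0.
That is s² + 9.125s + 210.9 = 0, so ω_n = 14.52 rad/s and ζ = 9.125/(2·14.52) = 0.3141.
%OS = 100·exp(−πζ/√(1−ζ²)) = 35.4%.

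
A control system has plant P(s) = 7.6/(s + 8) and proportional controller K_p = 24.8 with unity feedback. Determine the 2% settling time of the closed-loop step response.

Closed-loop transfer function: T(s) = K_p·P(s)/(1 + K_p·P(s)) = 188.5/(s + 8 + 188.5) = 188.5/(s + 196.5).
Time constant τ = 1/196.5 = 0.00509 s, so the 2% settling time is about 4τ = 0.0204 s.

T_s ≈ 0.0204 s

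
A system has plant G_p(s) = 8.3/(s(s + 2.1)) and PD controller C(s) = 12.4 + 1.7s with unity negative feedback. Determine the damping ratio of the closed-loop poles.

Forward path: (12.4 + 1.7s)·8.3/(s(s+2.1)). The closed-loop characteristic equation is s² + (2.1 + 8.3·1.7)s + 8.3·12.4 = 0.
That is s² + 16.21s + 102.9 = 0, so ω_n = 10.14 rad/s and ζ = 16.21/(2·10.14) = 0.7989.

ζ = 0.799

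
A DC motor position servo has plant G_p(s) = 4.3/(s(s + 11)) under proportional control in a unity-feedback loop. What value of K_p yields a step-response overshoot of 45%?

From %OS = 100·exp(−πζ/√(1−ζ²)) = 45%, ζ = −ln(0.45)/√(π²+ln²(0.45)) = 0.2463.
Characteristic equation s² + 11s + 4.3K_p = 0 gives ζ = 11/(2√(4.3K_p)).
Setting ζ = 0.2463: √(4.3K_p) = 11/(2·0.2463) = 22.33, so K_p = 498.5/4.3 = 116.

K_p = 116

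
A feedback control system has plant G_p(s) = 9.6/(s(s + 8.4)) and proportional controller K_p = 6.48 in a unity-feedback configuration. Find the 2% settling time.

From 1 + K_pG_p(s) = 0: s² + 8.4s + 62.21 = 0 ⇒ ω_n = 7.887, ζ = 0.5325.
2% settling time T_s ≈ 4/(ζω_n) = 4/4.2 = 0.952 s.

T_s ≈ 0.952 s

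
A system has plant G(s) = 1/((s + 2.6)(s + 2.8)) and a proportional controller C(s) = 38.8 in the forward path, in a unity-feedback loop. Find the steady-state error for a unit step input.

The loop is type 0. Static position error constant K_pos = C(0)·G(0) = 38.8·0.1374 = 5.33.
Steady-state error to a unit step: e_ss = 1/(1+K_pos) = 1/6.33 = 0.158.

0.158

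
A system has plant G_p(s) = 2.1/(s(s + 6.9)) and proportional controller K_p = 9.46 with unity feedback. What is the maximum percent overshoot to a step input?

From 1 + K_pG_p(s) = 0: s² + 6.9s + 19.87 = 0 ⇒ ω_n = 4.457, ζ = 0.774.
%OS = 100·exp(−πζ/√(1−ζ²)) = 100·exp(−π·0.774/√0.4009) = 2.15%.

2.15%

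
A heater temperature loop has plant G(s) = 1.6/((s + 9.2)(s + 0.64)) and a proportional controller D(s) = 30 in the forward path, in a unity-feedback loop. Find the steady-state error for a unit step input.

The loop is type 0. Static position error constant K_pos = D(0)·G(0) = 30·0.2717 = 8.152.
Steady-state error to a unit step: e_ss = 1/(1+K_pos) = 1/9.152 = 0.109.

0.109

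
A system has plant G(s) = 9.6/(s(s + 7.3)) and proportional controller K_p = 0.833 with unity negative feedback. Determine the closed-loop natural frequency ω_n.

ω_n = 2.83 rad/s

1 + K_p·G(s) = 0 gives s² + 7.3s + 7.997 = 0.
Matching s² + 2ζω_n s + ω_n²: ω_n = √7.997 = 2.828 rad/s and 2ζω_n = 7.3, so ζ = 7.3/(2·2.828) = 1.29.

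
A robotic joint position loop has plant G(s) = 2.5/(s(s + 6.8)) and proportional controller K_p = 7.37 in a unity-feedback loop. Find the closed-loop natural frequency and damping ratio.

1 + K_p·G(s) = 0 gives s² + 6.8s + 18.43 = 0.
Matching s² + 2ζω_n s + ω_n²: ω_n = √18.43 = 4.292 rad/s and 2ζω_n = 6.8, so ζ = 6.8/(2·4.292) = 0.792.

ω_n = 4.29 rad/s, ζ = 0.792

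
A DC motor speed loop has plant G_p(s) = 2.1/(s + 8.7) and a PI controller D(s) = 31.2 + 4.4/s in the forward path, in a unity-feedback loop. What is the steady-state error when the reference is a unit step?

0

The open loop D(s)G_p(s) has a pole at the origin (type 1), so the static position error constant is infinite and e_ss = 1/(1+∞) = 0.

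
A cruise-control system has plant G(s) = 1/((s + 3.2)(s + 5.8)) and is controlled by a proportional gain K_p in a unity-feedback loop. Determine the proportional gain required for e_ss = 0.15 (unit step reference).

Steady-state error for a unit step on this type-0 loop is 1/(1 + K_p·G(0)).
G(0) = 0.05388. Require 1/(1 + K_p·0.05388) = 0.15, so 1 + 0.05388·K_p = 6.667.
K_p = (6.667 − 1)/0.05388 = 105.

K_p = 105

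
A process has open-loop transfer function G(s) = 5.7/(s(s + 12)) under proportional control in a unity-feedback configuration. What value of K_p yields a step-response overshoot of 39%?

From %OS = 100·exp(−πζ/√(1−ζ²)) = 39%, ζ = −ln(0.39)/√(π²+ln²(0.39)) = 0.2871.
Characteristic equation s² + 12s + 5.7K_p = 0 gives ζ = 12/(2√(5.7K_p)).
Setting ζ = 0.2871: √(5.7K_p) = 12/(2·0.2871) = 20.9, so K_p = 436.7/5.7 = 76.6.

K_p = 76.6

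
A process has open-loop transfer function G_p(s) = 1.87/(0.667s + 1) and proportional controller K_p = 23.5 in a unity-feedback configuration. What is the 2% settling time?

T_s ≈ 0.0594 s

Closed loop: T(s) = K_p·G_p/(1+K_p·G_p) = 43.95/(0.667s + 1 + 43.95), with pole at s = −(1 + 43.95)/0.667 = −67.38.
τ = 1/67.38 = 0.01484 s, so 2% settling time ≈ 4τ = 0.0594 s.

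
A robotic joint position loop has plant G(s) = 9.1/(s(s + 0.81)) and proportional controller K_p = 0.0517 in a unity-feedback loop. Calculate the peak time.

From 1 + K_pG(s) = 0: s² + 0.81s + 0.4705 = 0 ⇒ ω_n = 0.6859, ζ = 0.5905.
Damped frequency ω_d = ω_n√(1−ζ²) = 0.5536 rad/s, so peak time T_p = π/ω_d = 5.68 s.

T_p = 5.68 s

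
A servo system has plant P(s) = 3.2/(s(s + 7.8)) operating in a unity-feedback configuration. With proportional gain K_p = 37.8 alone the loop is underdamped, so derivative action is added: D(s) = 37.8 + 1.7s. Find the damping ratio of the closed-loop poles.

Forward path: (37.8 + 1.7s)·3.2/(s(s+7.8)). The closed-loop characteristic equation is s² + (7.8 + 3.2·1.7)s + 3.2·37.8 = 0.
That is s² + 13.24s + 121 = 0, so ω_n = 11 rad/s and ζ = 13.24/(2·11) = 0.6019.

ζ = 0.602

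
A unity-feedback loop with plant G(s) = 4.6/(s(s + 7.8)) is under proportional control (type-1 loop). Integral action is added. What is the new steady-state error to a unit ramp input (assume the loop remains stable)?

0

The integrator raises the loop to type 2, so K_v → ∞ and e_ss to a ramp is zero.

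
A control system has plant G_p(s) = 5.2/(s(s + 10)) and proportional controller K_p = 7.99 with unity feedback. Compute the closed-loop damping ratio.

The closed-loop denominator is s(s+10) + 7.99·5.2 = s² + 10s + 41.55.
Matching s² + 2ζω_n s + ω_n²: ω_n = √41.55 = 6.446 rad/s and 2ζω_n = 10, so ζ = 10/(2·6.446) = 0.776.

ζ = 0.776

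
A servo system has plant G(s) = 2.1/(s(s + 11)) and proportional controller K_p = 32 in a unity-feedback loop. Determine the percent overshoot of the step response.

5.83%

The closed-loop denominator s² + 11s + 67.2 gives ω_n = √67.2 = 8.198 and ζ = 11/(2ω_n) = 0.6709.
%OS = 100·exp(−πζ/√(1−ζ²)) = 100·exp(−π·0.6709/√0.5499) = 5.83%.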